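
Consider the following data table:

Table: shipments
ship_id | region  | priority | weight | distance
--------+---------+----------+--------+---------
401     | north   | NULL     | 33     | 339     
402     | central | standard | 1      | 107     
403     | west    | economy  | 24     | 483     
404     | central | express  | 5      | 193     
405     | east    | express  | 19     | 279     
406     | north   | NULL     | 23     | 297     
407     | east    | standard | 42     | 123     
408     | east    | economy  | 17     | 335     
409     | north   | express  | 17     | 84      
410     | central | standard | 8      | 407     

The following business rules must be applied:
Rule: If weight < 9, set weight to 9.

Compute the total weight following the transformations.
202

Step 1: 3 records have weight < 9
Step 2: These records originally summed to 14
Step 3: After setting to minimum: 3 × 9 = 27
Step 4: Unaffected records sum: 175
Step 5: Final sum = 27 + 175 = 202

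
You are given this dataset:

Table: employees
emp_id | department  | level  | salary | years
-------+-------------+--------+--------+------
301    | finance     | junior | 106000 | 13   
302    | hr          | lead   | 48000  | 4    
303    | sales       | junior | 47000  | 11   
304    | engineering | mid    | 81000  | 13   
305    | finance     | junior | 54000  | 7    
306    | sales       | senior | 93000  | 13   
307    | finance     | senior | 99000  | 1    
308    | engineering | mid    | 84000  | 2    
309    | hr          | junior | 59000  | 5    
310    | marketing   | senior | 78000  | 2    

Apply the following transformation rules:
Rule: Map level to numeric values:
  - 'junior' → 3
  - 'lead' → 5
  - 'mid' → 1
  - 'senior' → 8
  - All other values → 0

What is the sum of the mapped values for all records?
43

Step 1: Apply mapping to each record
Step 2: Count by status:
  'junior': 4 records × 3 = 12
  'lead': 1 records × 5 = 5
  'mid': 2 records × 1 = 2
  'senior': 3 records × 8 = 24
Step 3: Sum all mapped values = 43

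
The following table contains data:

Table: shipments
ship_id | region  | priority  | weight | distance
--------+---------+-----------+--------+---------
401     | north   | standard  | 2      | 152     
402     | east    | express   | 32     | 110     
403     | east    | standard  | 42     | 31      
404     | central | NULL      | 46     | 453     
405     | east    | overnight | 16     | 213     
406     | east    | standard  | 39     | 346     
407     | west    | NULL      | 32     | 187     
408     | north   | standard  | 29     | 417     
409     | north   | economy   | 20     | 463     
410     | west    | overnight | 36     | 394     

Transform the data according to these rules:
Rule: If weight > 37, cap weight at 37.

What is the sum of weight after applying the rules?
278

Step 1: 3 records have weight > 37
Step 2: These records originally summed to 127
Step 3: After capping: 3 × 37 = 111
Step 4: Unaffected records sum: 167
Step 5: Final sum = 111 + 167 = 278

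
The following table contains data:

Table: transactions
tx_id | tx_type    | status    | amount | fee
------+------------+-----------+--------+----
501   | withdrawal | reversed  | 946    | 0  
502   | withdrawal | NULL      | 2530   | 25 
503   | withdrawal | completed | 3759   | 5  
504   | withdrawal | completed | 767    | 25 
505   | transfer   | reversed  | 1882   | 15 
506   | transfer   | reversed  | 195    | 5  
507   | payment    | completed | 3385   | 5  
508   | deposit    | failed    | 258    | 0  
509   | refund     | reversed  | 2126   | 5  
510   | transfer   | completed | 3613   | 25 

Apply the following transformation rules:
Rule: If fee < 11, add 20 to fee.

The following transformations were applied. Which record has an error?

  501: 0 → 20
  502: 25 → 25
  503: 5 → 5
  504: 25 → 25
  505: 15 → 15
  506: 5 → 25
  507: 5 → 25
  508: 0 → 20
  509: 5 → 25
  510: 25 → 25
Record 503 has an error. The correct transformed value should be 25, not 5.

Step 1: Check each record against the rule
Step 2: Record 503 has fee = 5
Step 3: Since 5 < 11, the bonus should have been applied
Step 4: Correct value = 25, but claimed value = 5
Conclusion: Record 503 has the error.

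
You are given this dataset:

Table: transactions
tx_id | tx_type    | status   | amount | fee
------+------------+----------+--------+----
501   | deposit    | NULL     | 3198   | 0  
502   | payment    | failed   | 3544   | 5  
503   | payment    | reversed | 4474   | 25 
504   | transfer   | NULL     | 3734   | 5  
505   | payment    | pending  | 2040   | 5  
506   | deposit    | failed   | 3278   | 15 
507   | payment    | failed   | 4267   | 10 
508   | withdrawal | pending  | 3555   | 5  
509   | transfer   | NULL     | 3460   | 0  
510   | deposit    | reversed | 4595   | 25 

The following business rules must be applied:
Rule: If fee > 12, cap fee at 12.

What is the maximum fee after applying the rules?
12

Step 1: Original maximum fee = 25
Step 2: Apply cap at 12
Step 3: 3 records had fee > 12 and were capped
Step 4: Maximum after transformation = 12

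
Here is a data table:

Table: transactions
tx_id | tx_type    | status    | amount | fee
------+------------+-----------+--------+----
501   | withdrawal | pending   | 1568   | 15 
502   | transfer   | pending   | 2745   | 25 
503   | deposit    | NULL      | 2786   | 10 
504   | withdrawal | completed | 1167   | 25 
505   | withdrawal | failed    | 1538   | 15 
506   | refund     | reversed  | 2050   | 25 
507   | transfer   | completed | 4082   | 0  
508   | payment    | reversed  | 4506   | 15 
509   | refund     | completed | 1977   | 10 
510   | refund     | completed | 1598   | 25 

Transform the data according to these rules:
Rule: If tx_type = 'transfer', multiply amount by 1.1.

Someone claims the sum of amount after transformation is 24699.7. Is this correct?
Yes, the result is correct.

Step 1: Calculate the correct sum after transformation
Step 2: Apply multiplier 1.1 to records where tx_type = 'transfer'
Step 3: Correct result = 24699.7
Step 4: Claimed result = 24699.7
Step 5: 24699.7 = 24699.7 ✓
Conclusion: The claimed result is correct.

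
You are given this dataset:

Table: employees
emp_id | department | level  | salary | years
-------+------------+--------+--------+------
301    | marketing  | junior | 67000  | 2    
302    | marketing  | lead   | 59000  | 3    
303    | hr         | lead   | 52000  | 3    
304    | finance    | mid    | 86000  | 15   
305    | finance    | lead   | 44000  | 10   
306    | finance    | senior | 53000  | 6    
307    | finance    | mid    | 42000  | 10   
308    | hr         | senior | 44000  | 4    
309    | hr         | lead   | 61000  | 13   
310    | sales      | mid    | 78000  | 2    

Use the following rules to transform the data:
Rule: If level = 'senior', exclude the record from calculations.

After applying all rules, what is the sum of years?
58

Step 1: Identify records where level = 'senior'
Step 2: The excluded records sum to 10
Step 3: Original total years = 68
Step 4: Remaining total = 68 - 10 = 58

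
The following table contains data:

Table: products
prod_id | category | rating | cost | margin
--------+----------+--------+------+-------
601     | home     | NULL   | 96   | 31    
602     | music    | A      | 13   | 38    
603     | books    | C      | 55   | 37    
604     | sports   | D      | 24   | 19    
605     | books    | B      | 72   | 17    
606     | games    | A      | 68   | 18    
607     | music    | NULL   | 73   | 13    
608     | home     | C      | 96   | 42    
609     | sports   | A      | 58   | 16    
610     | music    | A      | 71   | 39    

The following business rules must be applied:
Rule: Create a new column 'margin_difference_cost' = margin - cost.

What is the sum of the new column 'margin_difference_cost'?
-356

Step 1: For each record, compute margin - cost
Example calculations:
  31 - 96 = -65
  38 - 13 = 25
  37 - 55 = -18
  ...
Step 2: Sum all derived values
Step 3: Total = -356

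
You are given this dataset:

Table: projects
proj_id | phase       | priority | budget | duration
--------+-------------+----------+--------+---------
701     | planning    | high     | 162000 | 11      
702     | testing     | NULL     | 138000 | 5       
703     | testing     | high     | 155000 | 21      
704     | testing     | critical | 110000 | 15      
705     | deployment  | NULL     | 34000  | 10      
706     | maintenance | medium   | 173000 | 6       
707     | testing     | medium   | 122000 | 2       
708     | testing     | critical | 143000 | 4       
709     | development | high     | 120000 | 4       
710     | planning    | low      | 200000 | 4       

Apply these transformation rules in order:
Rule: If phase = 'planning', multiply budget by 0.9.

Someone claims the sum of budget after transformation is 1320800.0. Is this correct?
Yes, the result is correct.

Step 1: Calculate the correct sum after transformation
Step 2: Apply multiplier 0.9 to records where phase = 'planning'
Step 3: Correct result = 1320800.0
Step 4: Claimed result = 1320800.0
Step 5: 1320800.0 = 1320800.0 ✓
Conclusion: The claimed result is correct.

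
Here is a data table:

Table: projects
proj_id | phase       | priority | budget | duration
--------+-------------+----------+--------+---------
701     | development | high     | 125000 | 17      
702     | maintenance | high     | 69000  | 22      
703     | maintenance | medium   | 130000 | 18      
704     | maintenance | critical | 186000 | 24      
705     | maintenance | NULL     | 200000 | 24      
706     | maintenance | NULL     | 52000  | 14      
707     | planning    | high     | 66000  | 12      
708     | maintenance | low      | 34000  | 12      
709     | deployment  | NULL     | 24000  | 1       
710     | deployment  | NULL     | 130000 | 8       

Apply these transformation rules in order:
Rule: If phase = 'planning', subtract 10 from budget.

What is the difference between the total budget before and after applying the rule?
10

Step 1: Original sum of budget = 1016000
Step 2: 1 records have phase = 'planning'
Step 3: Each affected record changes by -10
Step 4: Total change = 1 × -10 = -10
Step 5: New sum = 1016000 + -10 = 1015990
Step 6: Difference = |1015990 - 1016000| = 10
        (Sum decreased by 10)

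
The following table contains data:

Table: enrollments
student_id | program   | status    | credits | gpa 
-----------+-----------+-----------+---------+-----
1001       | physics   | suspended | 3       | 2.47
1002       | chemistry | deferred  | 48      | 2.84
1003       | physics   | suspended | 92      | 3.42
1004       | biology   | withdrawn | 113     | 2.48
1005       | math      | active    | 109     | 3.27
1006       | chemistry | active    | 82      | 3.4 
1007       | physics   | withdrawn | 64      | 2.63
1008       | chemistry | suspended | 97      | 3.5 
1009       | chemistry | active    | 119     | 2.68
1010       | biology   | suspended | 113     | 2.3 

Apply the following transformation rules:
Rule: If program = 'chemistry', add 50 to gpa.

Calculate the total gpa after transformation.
228.99

Step 1: Count records where program = 'chemistry': 4
Step 2: Total bonus added: 4 × 50 = 200
Step 3: Original sum of gpa: 28.99
Step 4: Final sum = 28.99 + 200 = 228.99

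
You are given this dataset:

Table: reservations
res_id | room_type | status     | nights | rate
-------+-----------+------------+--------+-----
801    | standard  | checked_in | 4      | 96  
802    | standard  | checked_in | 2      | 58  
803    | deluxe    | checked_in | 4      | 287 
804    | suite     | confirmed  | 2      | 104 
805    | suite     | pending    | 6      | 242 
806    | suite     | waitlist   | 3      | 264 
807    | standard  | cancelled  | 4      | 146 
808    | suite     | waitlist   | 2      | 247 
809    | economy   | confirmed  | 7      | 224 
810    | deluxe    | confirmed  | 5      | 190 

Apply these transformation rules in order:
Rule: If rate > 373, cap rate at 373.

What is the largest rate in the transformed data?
287

Step 1: Original maximum rate = 287
Step 2: Check cap of 373 against maximum
Step 3: No records exceed the cap (max 287 <= cap 373), so no capping applies
Step 4: Maximum after transformation = 287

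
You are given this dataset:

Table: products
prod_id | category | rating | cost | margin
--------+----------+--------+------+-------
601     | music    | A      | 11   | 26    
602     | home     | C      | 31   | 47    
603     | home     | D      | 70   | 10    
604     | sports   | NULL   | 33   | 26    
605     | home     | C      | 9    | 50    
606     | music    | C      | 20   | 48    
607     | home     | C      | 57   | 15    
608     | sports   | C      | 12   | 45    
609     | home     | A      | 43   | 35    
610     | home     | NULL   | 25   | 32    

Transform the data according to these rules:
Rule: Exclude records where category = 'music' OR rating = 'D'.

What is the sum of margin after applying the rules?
250

Step 1: Find records where category = 'music' OR rating = 'D'
Step 2: 3 records match, summing to 84
Step 3: Original sum: 334
Step 4: Remaining sum = 334 - 84 = 250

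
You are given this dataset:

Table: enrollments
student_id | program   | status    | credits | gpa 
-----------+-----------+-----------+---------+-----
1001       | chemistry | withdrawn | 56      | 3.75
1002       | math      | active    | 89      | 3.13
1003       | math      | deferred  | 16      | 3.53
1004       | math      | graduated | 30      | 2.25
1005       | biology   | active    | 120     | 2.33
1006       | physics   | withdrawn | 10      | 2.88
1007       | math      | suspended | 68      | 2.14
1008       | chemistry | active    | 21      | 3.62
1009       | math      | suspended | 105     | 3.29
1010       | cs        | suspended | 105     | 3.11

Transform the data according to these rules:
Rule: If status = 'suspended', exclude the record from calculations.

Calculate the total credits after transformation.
342

Step 1: Identify records where status = 'suspended'
Step 2: The excluded records sum to 278
Step 3: Original total credits = 620
Step 4: Remaining total = 620 - 278 = 342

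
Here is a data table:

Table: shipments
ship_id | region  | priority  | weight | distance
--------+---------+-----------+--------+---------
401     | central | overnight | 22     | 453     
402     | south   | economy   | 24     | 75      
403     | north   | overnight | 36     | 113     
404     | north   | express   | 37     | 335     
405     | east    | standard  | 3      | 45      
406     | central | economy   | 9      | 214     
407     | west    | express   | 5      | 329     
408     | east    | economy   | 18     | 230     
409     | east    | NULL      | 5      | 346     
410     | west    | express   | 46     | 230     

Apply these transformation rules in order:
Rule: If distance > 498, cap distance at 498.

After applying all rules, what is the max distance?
453

Step 1: Original maximum distance = 453
Step 2: Check cap of 498 against maximum
Step 3: No records exceed the cap (max 453 <= cap 498), so no capping applies
Step 4: Maximum after transformation = 453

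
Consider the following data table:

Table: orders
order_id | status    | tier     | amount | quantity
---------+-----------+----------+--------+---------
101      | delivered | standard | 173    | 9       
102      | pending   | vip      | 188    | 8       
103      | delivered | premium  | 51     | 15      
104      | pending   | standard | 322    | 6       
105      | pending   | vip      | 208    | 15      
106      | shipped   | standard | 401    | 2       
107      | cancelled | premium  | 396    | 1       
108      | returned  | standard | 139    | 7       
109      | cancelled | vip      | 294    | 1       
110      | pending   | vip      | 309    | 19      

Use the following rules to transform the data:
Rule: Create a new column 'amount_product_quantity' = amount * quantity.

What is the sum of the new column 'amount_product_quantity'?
17214

Step 1: For each record, compute amount * quantity
Example calculations:
  173 * 9 = 1557
  188 * 8 = 1504
  51 * 15 = 765
  ...
Step 2: Sum all derived values
Step 3: Total = 17214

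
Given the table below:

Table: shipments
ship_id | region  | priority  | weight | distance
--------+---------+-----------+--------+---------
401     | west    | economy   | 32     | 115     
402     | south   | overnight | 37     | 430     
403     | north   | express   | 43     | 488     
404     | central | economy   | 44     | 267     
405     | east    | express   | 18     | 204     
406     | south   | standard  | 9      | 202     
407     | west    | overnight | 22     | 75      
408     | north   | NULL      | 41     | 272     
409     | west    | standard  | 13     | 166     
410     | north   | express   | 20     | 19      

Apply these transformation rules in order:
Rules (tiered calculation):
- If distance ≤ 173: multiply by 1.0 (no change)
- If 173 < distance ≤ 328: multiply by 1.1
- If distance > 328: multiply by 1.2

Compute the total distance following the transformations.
2516.1

Step 1: Tier 1 (distance ≤ 173): 4 records, sum = 375 × 1.0 = 375.0
Step 2: Tier 2 (173 < distance ≤ 328): 4 records, sum = 945 × 1.1 = 1039.5
Step 3: Tier 3 (distance > 328): 2 records, sum = 918 × 1.2 = 1101.6
Step 4: Final sum = 375.0 + 1039.5 + 1101.6 = 2516.1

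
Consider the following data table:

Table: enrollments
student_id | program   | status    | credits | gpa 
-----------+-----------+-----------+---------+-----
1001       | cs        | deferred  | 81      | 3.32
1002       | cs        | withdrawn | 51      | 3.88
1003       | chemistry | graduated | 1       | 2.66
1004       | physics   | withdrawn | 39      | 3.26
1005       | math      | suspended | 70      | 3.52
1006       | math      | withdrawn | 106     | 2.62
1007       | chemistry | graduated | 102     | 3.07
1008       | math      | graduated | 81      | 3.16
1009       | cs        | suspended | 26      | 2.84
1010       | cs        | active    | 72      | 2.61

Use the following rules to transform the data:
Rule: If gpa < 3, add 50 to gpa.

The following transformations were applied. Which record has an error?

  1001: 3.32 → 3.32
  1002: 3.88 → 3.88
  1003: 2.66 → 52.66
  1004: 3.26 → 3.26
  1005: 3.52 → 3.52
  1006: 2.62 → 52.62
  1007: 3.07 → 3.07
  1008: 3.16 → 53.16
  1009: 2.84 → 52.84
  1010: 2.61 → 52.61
Record 1008 has an error. The correct transformed value should be 3.16, not 53.16.

Step 1: Check each record against the rule
Step 2: Record 1008 has gpa = 3.16
Step 3: Since 3.16 >= 3, the bonus should not have been applied
Step 4: Correct value = 3.16, but claimed value = 53.16
Conclusion: Record 1008 has the error.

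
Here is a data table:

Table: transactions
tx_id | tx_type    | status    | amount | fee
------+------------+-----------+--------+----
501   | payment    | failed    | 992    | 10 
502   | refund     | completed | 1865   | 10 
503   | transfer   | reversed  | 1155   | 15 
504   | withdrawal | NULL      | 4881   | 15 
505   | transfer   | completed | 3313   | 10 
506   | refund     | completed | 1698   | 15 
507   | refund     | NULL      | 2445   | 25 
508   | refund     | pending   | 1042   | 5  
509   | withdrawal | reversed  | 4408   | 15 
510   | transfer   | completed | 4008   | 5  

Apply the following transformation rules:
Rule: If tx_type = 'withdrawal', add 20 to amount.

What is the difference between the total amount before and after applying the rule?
40

Step 1: Original sum of amount = 25807
Step 2: 2 records have tx_type = 'withdrawal'
Step 3: Each affected record changes by 20
Step 4: Total change = 2 × 20 = 40
Step 5: New sum = 25807 + 40 = 25847
Step 6: Difference = |25847 - 25807| = 40
        (Sum increased by 40)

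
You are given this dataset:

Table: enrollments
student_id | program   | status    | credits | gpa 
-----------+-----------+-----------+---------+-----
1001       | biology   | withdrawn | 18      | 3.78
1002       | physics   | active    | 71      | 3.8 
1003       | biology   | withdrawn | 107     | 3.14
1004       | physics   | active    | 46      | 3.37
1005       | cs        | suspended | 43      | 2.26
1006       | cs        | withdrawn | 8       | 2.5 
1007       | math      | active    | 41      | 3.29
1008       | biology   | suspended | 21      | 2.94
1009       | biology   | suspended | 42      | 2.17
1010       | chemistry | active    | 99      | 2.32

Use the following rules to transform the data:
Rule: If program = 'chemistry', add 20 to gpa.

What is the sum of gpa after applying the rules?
49.57

Step 1: Count records where program = 'chemistry': 1
Step 2: Total bonus added: 1 × 20 = 20
Step 3: Original sum of gpa: 29.57
Step 4: Final sum = 29.57 + 20 = 49.57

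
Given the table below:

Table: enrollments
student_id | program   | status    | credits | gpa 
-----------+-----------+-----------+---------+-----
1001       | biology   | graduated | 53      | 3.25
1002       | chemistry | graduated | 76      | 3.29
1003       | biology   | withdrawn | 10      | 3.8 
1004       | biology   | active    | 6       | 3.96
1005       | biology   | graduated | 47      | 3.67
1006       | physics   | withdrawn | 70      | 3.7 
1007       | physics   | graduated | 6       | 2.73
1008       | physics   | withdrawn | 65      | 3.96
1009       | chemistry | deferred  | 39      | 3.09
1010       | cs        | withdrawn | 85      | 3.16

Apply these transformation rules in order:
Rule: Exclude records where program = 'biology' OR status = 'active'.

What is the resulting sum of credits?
341

Step 1: Find records where program = 'biology' OR status = 'active'
Step 2: 4 records match, summing to 116
Step 3: Original sum: 457
Step 4: Remaining sum = 457 - 116 = 341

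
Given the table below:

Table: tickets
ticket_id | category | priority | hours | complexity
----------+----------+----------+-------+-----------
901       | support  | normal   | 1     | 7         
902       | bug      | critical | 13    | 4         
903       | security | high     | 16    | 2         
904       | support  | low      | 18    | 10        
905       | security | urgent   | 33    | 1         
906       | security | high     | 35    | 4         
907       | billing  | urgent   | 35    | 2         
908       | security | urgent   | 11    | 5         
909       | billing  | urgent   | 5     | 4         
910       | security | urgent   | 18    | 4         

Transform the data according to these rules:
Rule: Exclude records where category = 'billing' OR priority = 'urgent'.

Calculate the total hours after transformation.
83

Step 1: Find records where category = 'billing' OR priority = 'urgent'
Step 2: 5 records match, summing to 102
Step 3: Original sum: 185
Step 4: Remaining sum = 185 - 102 = 83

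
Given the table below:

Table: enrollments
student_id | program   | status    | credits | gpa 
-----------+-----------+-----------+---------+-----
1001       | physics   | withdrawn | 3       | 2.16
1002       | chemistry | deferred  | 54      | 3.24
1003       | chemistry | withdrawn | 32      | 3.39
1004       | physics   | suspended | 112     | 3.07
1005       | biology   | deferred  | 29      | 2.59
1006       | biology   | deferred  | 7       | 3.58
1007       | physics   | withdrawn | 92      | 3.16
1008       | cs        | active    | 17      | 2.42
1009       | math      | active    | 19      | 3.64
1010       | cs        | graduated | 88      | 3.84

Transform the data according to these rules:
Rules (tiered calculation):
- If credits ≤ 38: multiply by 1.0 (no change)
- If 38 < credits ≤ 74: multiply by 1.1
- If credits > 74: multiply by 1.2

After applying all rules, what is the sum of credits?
516.8

Step 1: Tier 1 (credits ≤ 38): 6 records, sum = 107 × 1.0 = 107.0
Step 2: Tier 2 (38 < credits ≤ 74): 1 records, sum = 54 × 1.1 = 59.4
Step 3: Tier 3 (credits > 74): 3 records, sum = 292 × 1.2 = 350.4
Step 4: Final sum = 107.0 + 59.4 + 350.4 = 516.8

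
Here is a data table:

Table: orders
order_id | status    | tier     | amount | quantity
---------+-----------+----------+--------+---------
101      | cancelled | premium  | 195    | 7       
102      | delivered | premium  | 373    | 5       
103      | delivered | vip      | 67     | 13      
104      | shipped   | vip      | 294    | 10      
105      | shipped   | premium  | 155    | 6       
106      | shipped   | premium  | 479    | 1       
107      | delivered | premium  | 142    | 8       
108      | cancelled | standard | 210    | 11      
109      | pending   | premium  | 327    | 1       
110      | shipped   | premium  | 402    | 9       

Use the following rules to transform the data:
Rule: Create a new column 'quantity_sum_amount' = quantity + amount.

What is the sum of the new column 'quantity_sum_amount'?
2715

Step 1: For each record, compute quantity + amount
Example calculations:
  7 + 195 = 202
  5 + 373 = 378
  13 + 67 = 80
  ...
Step 2: Sum all derived values
Step 3: Total = 2715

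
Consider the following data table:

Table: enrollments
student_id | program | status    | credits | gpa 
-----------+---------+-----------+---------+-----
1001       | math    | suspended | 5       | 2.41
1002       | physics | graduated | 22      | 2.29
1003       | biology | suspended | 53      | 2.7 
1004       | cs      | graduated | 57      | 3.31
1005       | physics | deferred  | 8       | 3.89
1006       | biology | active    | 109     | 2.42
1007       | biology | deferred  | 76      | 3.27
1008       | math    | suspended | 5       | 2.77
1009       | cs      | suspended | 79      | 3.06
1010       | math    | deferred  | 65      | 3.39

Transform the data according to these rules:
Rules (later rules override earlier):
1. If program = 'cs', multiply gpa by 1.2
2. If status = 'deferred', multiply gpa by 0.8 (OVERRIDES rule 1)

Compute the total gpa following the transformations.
28.67

Step 1: Rule 2 takes priority for records with status = 'deferred'
  - 3 records: 10.55 × 0.8 = 8.44
Step 2: Rule 1 applies to remaining records with program = 'cs'
  - 2 records: 6.37 × 1.2 = 7.64
Step 3: Other records unchanged: 12.59
Step 4: Final sum = 8.44 + 7.64 + 12.59 = 28.67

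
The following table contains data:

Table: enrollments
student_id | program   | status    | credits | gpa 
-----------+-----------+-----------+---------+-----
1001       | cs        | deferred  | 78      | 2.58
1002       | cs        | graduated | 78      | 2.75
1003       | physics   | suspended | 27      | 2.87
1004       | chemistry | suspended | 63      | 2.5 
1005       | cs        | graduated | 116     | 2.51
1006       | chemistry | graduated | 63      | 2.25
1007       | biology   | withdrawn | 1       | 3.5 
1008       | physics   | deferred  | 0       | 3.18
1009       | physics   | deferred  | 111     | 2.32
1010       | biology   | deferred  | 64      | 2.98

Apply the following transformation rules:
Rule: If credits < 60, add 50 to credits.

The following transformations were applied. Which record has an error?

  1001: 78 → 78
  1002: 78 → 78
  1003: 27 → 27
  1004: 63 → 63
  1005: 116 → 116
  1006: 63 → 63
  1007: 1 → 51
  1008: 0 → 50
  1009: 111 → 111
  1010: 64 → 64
Record 1003 has an error. The correct transformed value should be 77, not 27.

Step 1: Check each record against the rule
Step 2: Record 1003 has credits = 27
Step 3: Since 27 < 60, the bonus should have been applied
Step 4: Correct value = 77, but claimed value = 27
Conclusion: Record 1003 has the error.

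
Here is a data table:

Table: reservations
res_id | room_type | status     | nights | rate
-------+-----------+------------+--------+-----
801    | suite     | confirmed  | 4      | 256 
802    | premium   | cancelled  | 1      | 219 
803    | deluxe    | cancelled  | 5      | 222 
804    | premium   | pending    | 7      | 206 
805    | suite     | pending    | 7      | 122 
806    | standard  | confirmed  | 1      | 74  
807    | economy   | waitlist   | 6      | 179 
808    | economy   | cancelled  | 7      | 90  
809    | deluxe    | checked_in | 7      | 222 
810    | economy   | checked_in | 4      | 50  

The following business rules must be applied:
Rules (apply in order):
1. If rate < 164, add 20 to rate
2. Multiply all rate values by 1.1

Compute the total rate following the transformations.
1892.0

Step 1: Apply Rule 1 - Add 20 to records with rate < 164
  - 4 records affected: 336 + (4 × 20) = 416
  - Unaffected records: 1304
  - Sum after Rule 1: 1720
Step 2: Apply Rule 2 - Multiply all by 1.1
  - 1720 × 1.1 = 1892.0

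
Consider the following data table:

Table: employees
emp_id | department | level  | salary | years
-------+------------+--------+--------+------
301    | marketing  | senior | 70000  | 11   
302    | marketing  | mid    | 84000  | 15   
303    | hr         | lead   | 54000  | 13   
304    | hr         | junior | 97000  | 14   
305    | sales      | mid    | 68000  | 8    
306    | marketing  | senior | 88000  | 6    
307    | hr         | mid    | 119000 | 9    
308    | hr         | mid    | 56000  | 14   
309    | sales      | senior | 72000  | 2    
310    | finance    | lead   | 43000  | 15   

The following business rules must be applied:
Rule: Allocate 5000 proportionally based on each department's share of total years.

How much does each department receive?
finance: 700.93, hr: 2336.45, marketing: 1495.33, sales: 467.29

Step 1: Calculate total years = 107
Step 2: Calculate each department's proportion:
  finance: 15/107 = 14.02% → 700.93
  hr: 50/107 = 46.73% → 2336.45
  marketing: 32/107 = 29.91% → 1495.33
  sales: 10/107 = 9.35% → 467.29
Step 3: Verify: sum of allocations ≈ 5000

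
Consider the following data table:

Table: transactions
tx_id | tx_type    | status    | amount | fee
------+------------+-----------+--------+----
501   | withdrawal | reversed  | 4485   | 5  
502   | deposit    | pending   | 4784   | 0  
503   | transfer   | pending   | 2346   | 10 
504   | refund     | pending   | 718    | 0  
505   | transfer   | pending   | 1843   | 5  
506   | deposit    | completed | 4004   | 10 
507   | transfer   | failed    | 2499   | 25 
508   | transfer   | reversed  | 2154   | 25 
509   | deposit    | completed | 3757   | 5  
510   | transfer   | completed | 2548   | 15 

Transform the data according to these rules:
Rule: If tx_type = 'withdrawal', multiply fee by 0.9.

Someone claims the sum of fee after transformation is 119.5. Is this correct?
No, the correct result is 99.5.

Step 1: Calculate the correct sum after transformation
Step 2: Apply multiplier 0.9 to records where tx_type = 'withdrawal'
Step 3: Correct result = 99.5
Step 4: Claimed result = 119.5
Step 5: 99.5 ≠ 119.5
Conclusion: The claimed result is incorrect. The correct answer is 99.5.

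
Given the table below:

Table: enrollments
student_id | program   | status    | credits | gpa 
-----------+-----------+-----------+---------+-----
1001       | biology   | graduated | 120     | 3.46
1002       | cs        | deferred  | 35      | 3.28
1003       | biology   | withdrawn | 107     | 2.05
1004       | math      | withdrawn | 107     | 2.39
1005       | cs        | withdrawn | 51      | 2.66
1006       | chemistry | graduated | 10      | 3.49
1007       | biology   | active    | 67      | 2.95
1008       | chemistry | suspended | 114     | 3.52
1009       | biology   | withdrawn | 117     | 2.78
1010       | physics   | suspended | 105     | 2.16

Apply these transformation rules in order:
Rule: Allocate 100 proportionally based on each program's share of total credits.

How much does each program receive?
biology: 49.34, chemistry: 14.89, cs: 10.32, math: 12.85, physics: 12.61

Step 1: Calculate total credits = 833
Step 2: Calculate each program's proportion:
  biology: 411/833 = 49.34% → 49.34
  chemistry: 124/833 = 14.89% → 14.89
  cs: 86/833 = 10.32% → 10.32
  math: 107/833 = 12.85% → 12.85
  physics: 105/833 = 12.61% → 12.61
Step 3: Verify: sum of allocations ≈ 100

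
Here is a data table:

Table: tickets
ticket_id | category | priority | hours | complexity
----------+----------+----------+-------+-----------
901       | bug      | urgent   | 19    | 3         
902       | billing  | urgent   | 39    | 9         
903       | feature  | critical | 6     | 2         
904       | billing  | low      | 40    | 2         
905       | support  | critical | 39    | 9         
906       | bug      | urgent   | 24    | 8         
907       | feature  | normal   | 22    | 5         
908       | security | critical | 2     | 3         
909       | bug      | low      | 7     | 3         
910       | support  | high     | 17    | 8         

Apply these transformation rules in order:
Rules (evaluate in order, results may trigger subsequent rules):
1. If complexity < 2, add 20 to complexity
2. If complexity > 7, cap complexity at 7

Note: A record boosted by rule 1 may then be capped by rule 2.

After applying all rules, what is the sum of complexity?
46

Step 1: Apply rule 1 to records with complexity < 2
  - 0 records get bonus of 20
  - Of these, 0 records then exceed 7 and get capped
Step 2: Apply rule 2 to records with complexity > 7
  - 4 records (original) are capped
Step 3: Calculate final sum = 46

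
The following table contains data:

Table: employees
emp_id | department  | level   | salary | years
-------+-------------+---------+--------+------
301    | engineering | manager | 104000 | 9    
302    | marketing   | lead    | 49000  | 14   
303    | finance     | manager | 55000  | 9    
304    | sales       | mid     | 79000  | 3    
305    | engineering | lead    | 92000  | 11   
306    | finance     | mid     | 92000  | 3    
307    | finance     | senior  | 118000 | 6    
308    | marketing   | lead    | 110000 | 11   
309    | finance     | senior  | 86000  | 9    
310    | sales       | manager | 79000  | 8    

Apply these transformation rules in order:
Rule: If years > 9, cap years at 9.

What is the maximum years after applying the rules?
9

Step 1: Original maximum years = 14
Step 2: Apply cap at 9
Step 3: 3 records had years > 9 and were capped
Step 4: Maximum after transformation = 9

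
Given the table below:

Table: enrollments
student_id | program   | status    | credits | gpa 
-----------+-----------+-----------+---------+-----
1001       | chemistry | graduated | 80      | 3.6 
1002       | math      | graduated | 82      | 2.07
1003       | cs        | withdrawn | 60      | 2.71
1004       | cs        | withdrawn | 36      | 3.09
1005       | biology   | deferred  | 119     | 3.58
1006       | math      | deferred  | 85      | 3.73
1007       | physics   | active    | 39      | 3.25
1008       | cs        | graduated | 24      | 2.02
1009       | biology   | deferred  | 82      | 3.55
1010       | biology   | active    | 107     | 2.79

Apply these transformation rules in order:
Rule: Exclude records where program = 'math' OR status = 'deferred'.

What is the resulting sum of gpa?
17.46

Step 1: Find records where program = 'math' OR status = 'deferred'
Step 2: 4 records match, summing to 12.93
Step 3: Original sum: 30.39
Step 4: Remaining sum = 30.39 - 12.93 = 17.46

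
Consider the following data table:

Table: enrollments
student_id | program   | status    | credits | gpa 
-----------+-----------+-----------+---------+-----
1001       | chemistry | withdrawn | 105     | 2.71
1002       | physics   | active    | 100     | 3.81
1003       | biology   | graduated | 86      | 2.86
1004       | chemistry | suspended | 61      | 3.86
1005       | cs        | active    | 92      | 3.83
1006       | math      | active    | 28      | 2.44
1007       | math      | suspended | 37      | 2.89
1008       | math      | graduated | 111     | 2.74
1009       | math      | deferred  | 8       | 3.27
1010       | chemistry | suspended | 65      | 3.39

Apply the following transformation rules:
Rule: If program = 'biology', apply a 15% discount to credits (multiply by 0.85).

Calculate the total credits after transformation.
680.1

Step 1: Records with program = 'biology' have total credits = 86
Step 2: Apply multiplier: 86 × 0.85 = 73.1
Step 3: Other records total: 607
Step 4: Final sum = 73.1 + 607 = 680.1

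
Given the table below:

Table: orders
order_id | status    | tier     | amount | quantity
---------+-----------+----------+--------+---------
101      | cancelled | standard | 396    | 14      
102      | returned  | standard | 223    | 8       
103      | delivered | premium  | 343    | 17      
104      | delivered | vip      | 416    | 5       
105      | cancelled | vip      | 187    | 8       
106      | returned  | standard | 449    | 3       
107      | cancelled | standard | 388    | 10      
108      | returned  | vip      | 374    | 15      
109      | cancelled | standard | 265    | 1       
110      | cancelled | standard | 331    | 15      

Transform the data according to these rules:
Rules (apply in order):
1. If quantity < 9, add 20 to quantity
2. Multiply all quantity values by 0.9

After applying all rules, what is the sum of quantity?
176.4

Step 1: Apply Rule 1 - Add 20 to records with quantity < 9
  - 5 records affected: 25 + (5 × 20) = 125
  - Unaffected records: 71
  - Sum after Rule 1: 196
Step 2: Apply Rule 2 - Multiply all by 0.9
  - 196 × 0.9 = 176.4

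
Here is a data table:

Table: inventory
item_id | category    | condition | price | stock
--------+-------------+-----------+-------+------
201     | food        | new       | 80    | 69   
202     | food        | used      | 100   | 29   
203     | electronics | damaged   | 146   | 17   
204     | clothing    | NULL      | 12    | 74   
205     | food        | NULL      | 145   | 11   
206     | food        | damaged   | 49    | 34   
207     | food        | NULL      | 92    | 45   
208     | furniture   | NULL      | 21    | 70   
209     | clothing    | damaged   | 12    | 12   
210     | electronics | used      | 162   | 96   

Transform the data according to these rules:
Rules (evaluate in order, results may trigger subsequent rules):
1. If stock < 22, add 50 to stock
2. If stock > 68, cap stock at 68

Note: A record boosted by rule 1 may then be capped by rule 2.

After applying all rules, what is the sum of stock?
570

Step 1: Apply rule 1 to records with stock < 22
  - 3 records get bonus of 50
  - Of these, 0 records then exceed 68 and get capped
Step 2: Apply rule 2 to records with stock > 68
  - 4 records (original) are capped
Step 3: Calculate final sum = 570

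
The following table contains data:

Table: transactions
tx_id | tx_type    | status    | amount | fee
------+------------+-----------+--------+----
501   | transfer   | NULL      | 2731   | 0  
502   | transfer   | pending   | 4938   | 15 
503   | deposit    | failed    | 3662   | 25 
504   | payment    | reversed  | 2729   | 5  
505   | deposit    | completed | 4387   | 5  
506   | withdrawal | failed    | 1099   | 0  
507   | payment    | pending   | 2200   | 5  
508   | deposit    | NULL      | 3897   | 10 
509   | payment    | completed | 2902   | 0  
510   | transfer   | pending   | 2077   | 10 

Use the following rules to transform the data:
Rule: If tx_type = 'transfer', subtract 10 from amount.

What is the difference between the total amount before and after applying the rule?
30

Step 1: Original sum of amount = 30622
Step 2: 3 records have tx_type = 'transfer'
Step 3: Each affected record changes by -10
Step 4: Total change = 3 × -10 = -30
Step 5: New sum = 30622 + -30 = 30592
Step 6: Difference = |30592 - 30622| = 30
        (Sum decreased by 30)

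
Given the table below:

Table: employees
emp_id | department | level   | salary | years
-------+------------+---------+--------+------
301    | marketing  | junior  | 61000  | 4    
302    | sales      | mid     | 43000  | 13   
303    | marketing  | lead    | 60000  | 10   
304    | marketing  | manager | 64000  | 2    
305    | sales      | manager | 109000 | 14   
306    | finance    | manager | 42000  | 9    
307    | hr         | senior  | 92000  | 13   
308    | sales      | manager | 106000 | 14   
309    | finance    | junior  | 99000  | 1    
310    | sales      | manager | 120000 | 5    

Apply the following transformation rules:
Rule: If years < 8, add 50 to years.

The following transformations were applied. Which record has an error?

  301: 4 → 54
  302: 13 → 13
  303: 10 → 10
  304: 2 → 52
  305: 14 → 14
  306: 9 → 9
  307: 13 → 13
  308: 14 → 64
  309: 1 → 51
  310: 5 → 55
Record 308 has an error. The correct transformed value should be 14, not 64.

Step 1: Check each record against the rule
Step 2: Record 308 has years = 14
Step 3: Since 14 >= 8, the bonus should not have been applied
Step 4: Correct value = 14, but claimed value = 64
Conclusion: Record 308 has the error.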